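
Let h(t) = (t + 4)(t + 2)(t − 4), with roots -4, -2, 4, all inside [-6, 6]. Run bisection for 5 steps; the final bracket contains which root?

midpoint 0: h = -32 < 0 → [0, 6]
midpoint 3: h = -35 < 0 → [3, 6]
midpoint 4.5: h = 27.625 > 0 → [3, 4.5]
midpoint 3.75: h = -11.1406 < 0 → [3.75, 4.5]
midpoint 4.125: h = 6.2207 > 0 → [3.75, 4.125]

4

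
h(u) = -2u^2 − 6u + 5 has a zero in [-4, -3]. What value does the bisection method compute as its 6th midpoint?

-3.671875

h(-3.5) = 1.5 > 0, so the root lies in [-4, -3.5]
h(-3.75) = -0.625 < 0, so the root lies in [-3.75, -3.5]
h(-3.625) = 0.46875 > 0, so the root lies in [-3.75, -3.625]
h(-3.6875) = -0.0703 < 0, so the root lies in [-3.6875, -3.625]
h(-3.65625) = 0.2012 > 0, so the root lies in [-3.6875, -3.65625]
h(-3.671875) = 0.0659 > 0, so the root lies in [-3.6875, -3.671875]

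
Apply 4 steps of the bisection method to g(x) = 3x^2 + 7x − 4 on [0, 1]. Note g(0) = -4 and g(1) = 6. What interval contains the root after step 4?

[0.4375, 0.5]

g(0.5) = 0.25 > 0, so the root lies in [0, 0.5]
g(0.25) = -2.0625 < 0, so the root lies in [0.25, 0.5]
g(0.375) = -0.953125 < 0, so the root lies in [0.375, 0.5]
g(0.4375) = -0.3633 < 0, so the root lies in [0.4375, 0.5]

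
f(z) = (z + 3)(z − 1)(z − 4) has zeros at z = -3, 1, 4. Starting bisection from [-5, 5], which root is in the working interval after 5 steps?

-3

z = 0 gives f = 12, positive; keep [-5, 0]
z = -2.5 gives f = 11.375, positive; keep [-5, -2.5]
z = -3.75 gives f = -27.609375, negative; keep [-3.75, -2.5]
z = -3.125 gives f = -3.6738, negative; keep [-3.125, -2.5]
z = -2.8125 gives f = 4.8699, positive; keep [-3.125, -2.8125]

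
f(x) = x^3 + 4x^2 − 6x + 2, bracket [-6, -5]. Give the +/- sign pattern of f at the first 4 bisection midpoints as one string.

--++

x = -5.5 gives f = -10.375, negative; keep [-5.5, -5]
x = -5.25 gives f = -0.953125, negative; keep [-5.25, -5]
x = -5.125 gives f = 3.201172, positive; keep [-5.25, -5.125]
x = -5.1875 gives f = 1.1692, positive; keep [-5.25, -5.1875]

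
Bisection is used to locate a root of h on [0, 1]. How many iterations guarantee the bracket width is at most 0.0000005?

21

Width after n steps is 1/2^n. Need 2^n ≥ 1/0.0000005 = 2000000.
2^20 = 1048576 < 2000000 ≤ 2^21 = 2097152, so n = 21.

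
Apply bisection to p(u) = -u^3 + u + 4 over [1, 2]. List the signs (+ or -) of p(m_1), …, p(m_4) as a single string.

u = 1.5 gives p = 2.125, positive; keep [1.5, 2]
u = 1.75 gives p = 0.390625, positive; keep [1.75, 2]
u = 1.875 gives p = -0.716797, negative; keep [1.75, 1.875]
u = 1.8125 gives p = -0.1418, negative; keep [1.75, 1.8125]

++--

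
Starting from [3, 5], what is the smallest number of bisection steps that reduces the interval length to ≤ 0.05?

6

Width after n steps is 2/2^n. Need 2^n ≥ 2/0.05 = 40.
2^5 = 32 < 40 ≤ 2^6 = 64, so n = 6.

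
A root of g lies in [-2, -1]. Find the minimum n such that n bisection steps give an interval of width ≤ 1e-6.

Width after n steps is 1/2^n. Need 2^n ≥ 1/1e-6 = 1000000.
2^19 = 524288 < 1000000 ≤ 2^20 = 1048576, so n = 20.

20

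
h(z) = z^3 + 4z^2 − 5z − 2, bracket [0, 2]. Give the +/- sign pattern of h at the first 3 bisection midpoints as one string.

midpoint 1: h = -2 < 0 → [1, 2]
midpoint 1.5: h = 2.875 > 0 → [1, 1.5]
midpoint 1.25: h = -0.046875 < 0 → [1.25, 1.5]

-+-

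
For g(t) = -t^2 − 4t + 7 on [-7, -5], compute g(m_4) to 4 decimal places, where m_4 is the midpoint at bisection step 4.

g(-6) = -5 < 0, so the root lies in [-6, -5]
g(-5.5) = -1.25 < 0, so the root lies in [-5.5, -5]
g(-5.25) = 0.4375 > 0, so the root lies in [-5.5, -5.25]
g(-5.375) = -0.3906 < 0, so the root lies in [-5.375, -5.25]

-0.3906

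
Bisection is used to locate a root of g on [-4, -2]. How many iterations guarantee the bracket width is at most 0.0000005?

22

Width after n steps is 2/2^n. Need 2^n ≥ 2/0.0000005 = 4000000.
2^21 = 2097152 < 4000000 ≤ 2^22 = 4194304, so n = 22.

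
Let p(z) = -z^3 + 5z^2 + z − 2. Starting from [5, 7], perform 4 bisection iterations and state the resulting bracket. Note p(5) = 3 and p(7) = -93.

[5, 5.125]

midpoint 6: p = -32 < 0 → [5, 6]
midpoint 5.5: p = -11.625 < 0 → [5, 5.5]
midpoint 5.25: p = -3.640625 < 0 → [5, 5.25]
midpoint 5.125: p = -0.1582 < 0 → [5, 5.125]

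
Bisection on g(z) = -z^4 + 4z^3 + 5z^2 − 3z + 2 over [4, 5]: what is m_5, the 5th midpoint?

z = 4.5 gives g = 44.1875, positive; keep [4.5, 5]
z = 4.75 gives g = 20.183594, positive; keep [4.75, 5]
z = 4.875 gives g = 4.827881, positive; keep [4.875, 5]
z = 4.9375 gives g = -3.7656, negative; keep [4.875, 4.9375]
z = 4.90625 gives g = 0.6098, positive; keep [4.90625, 4.9375]

4.90625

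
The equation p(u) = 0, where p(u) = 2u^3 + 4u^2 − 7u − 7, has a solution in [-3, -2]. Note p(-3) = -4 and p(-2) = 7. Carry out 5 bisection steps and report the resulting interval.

[-2.8125, -2.78125]

m = -2.5, p(m) = 4.25 (+); new bracket [-3, -2.5]
m = -2.75, p(m) = 0.90625 (+); new bracket [-3, -2.75]
m = -2.875, p(m) = -1.339844 (−); new bracket [-2.875, -2.75]
m = -2.8125, p(m) = -0.1665 (−); new bracket [-2.8125, -2.75]
m = -2.78125, p(m) = 0.3823 (+); new bracket [-2.8125, -2.78125]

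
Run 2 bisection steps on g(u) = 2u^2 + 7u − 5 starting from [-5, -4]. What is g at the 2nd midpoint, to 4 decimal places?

1.3750

u = -4.5 gives g = 4, positive; keep [-4.5, -4]
u = -4.25 gives g = 1.375, positive; keep [-4.25, -4]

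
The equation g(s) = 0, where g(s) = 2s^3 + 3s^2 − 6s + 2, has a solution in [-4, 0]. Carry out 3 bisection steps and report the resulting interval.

m = -2, g(m) = 10 (+); new bracket [-4, -2]
m = -3, g(m) = -7 (−); new bracket [-3, -2]
m = -2.5, g(m) = 4.5 (+); new bracket [-3, -2.5]

[-3, -2.5]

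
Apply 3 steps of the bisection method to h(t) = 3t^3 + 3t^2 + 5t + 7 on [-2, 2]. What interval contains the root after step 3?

[-1.5, -1]

h(0) = 7 > 0, so the root lies in [-2, 0]
h(-1) = 2 > 0, so the root lies in [-2, -1]
h(-1.5) = -3.875 < 0, so the root lies in [-1.5, -1]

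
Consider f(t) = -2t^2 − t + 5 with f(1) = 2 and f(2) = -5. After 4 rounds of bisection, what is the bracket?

m = 1.5, f(m) = -1 (−); new bracket [1, 1.5]
m = 1.25, f(m) = 0.625 (+); new bracket [1.25, 1.5]
m = 1.375, f(m) = -0.15625 (−); new bracket [1.25, 1.375]
m = 1.3125, f(m) = 0.2422 (+); new bracket [1.3125, 1.375]

[1.3125, 1.375]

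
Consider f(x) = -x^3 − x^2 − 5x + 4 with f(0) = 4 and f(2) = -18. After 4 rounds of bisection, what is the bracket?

[0.625, 0.75]

midpoint 1: f = -3 < 0 → [0, 1]
midpoint 0.5: f = 1.125 > 0 → [0.5, 1]
midpoint 0.75: f = -0.734375 < 0 → [0.5, 0.75]
midpoint 0.625: f = 0.2402 > 0 → [0.625, 0.75]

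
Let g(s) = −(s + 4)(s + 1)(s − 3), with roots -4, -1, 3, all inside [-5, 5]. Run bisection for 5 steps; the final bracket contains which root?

3

m = 0, g(m) = 12 (+); new bracket [0, 5]
m = 2.5, g(m) = 11.375 (+); new bracket [2.5, 5]
m = 3.75, g(m) = -27.609375 (−); new bracket [2.5, 3.75]
m = 3.125, g(m) = -3.6738 (−); new bracket [2.5, 3.125]
m = 2.8125, g(m) = 4.8699 (+); new bracket [2.8125, 3.125]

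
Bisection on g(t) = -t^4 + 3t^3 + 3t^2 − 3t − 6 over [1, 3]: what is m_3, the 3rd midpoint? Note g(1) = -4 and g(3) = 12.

1.25

t = 2 gives g = 8, positive; keep [1, 2]
t = 1.5 gives g = 1.3125, positive; keep [1, 1.5]
t = 1.25 gives g = -1.644531, negative; keep [1.25, 1.5]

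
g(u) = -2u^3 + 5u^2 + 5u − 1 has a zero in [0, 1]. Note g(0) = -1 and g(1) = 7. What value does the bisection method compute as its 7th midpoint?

0.1796875

m = 0.5, g(m) = 2.5 (+); new bracket [0, 0.5]
m = 0.25, g(m) = 0.53125 (+); new bracket [0, 0.25]
m = 0.125, g(m) = -0.300781 (−); new bracket [0.125, 0.25]
m = 0.1875, g(m) = 0.1001 (+); new bracket [0.125, 0.1875]
m = 0.15625, g(m) = -0.1043 (−); new bracket [0.15625, 0.1875]
m = 0.171875, g(m) = -0.0031 (−); new bracket [0.171875, 0.1875]
m = 0.1796875, g(m) = 0.0483 (+); new bracket [0.171875, 0.1796875]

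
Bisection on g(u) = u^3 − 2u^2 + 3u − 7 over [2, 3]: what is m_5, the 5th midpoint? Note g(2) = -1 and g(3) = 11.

u = 2.5 gives g = 3.625, positive; keep [2, 2.5]
u = 2.25 gives g = 1.015625, positive; keep [2, 2.25]
u = 2.125 gives g = -0.060547, negative; keep [2.125, 2.25]
u = 2.1875 gives g = 0.4597, positive; keep [2.125, 2.1875]
u = 2.15625 gives g = 0.1952, positive; keep [2.125, 2.15625]

2.15625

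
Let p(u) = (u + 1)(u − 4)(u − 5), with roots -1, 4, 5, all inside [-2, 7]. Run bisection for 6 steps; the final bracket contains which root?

-1

u = 2.5 gives p = 13.125, positive; keep [-2, 2.5]
u = 0.25 gives p = 22.265625, positive; keep [-2, 0.25]
u = -0.875 gives p = 3.580078, positive; keep [-2, -0.875]
u = -1.4375 gives p = -15.3142, negative; keep [-1.4375, -0.875]
u = -1.15625 gives p = -4.9599, negative; keep [-1.15625, -0.875]
u = -1.015625 gives p = -0.4714, negative; keep [-1.015625, -0.875]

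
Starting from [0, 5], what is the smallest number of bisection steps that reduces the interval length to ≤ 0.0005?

14

Width after n steps is 5/2^n. Need 2^n ≥ 5/0.0005 = 10000.
2^13 = 8192 < 10000 ≤ 2^14 = 16384, so n = 14.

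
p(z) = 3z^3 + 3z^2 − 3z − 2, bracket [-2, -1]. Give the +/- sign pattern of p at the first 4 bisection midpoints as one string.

p(-1.5) = -0.875 < 0, so the root lies in [-1.5, -1]
p(-1.25) = 0.578125 > 0, so the root lies in [-1.5, -1.25]
p(-1.375) = -0.001953 < 0, so the root lies in [-1.375, -1.25]
p(-1.3125) = 0.3225 > 0, so the root lies in [-1.375, -1.3125]

-+-+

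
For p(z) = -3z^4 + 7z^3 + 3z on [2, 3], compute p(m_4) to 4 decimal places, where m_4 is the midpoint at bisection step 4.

midpoint 2.5: p = -0.3125 < 0 → [2, 2.5]
midpoint 2.25: p = 9.597656 > 0 → [2.25, 2.5]
midpoint 2.375: p = 5.450439 > 0 → [2.375, 2.5]
midpoint 2.4375: p = 2.7868 > 0 → [2.4375, 2.5]

2.7868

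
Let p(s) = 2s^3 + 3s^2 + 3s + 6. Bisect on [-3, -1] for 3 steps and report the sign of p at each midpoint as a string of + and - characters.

-+-

m = -2, p(m) = -4 (−); new bracket [-2, -1]
m = -1.5, p(m) = 1.5 (+); new bracket [-2, -1.5]
m = -1.75, p(m) = -0.78125 (−); new bracket [-1.75, -1.5]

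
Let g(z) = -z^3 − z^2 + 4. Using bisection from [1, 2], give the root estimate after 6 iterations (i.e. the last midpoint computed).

midpoint 1.5: g = -1.625 < 0 → [1, 1.5]
midpoint 1.25: g = 0.484375 > 0 → [1.25, 1.5]
midpoint 1.375: g = -0.490234 < 0 → [1.25, 1.375]
midpoint 1.3125: g = 0.0164 > 0 → [1.3125, 1.375]
midpoint 1.34375: g = -0.232 < 0 → [1.3125, 1.34375]
midpoint 1.328125: g = -0.1066 < 0 → [1.3125, 1.328125]

1.328125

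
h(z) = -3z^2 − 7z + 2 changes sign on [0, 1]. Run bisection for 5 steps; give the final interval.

[0.25, 0.28125]

h(0.5) = -2.25 < 0, so the root lies in [0, 0.5]
h(0.25) = 0.0625 > 0, so the root lies in [0.25, 0.5]
h(0.375) = -1.046875 < 0, so the root lies in [0.25, 0.375]
h(0.3125) = -0.4805 < 0, so the root lies in [0.25, 0.3125]
h(0.28125) = -0.2061 < 0, so the root lies in [0.25, 0.28125]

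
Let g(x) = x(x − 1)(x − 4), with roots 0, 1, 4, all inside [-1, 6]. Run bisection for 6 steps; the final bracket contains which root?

midpoint 2.5: g = -5.625 < 0 → [2.5, 6]
midpoint 4.25: g = 3.453125 > 0 → [2.5, 4.25]
midpoint 3.375: g = -5.009766 < 0 → [3.375, 4.25]
midpoint 3.8125: g = -2.0105 < 0 → [3.8125, 4.25]
midpoint 4.03125: g = 0.3819 > 0 → [3.8125, 4.03125]
midpoint 3.921875: g = -0.8953 < 0 → [3.921875, 4.03125]

4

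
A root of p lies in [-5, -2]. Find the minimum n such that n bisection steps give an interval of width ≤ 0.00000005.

26

Width after n steps is 3/2^n. Need 2^n ≥ 3/0.00000005 = 60000000.
2^25 = 33554432 < 60000000 ≤ 2^26 = 67108864, so n = 26.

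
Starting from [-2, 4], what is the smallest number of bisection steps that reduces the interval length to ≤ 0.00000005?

27

Width after n steps is 6/2^n. Need 2^n ≥ 6/0.00000005 = 120000000.
2^26 = 67108864 < 120000000 ≤ 2^27 = 134217728, so n = 27.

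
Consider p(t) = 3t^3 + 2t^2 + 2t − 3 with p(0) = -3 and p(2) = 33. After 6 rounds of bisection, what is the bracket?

[0.625, 0.65625]

m = 1, p(m) = 4 (+); new bracket [0, 1]
m = 0.5, p(m) = -1.125 (−); new bracket [0.5, 1]
m = 0.75, p(m) = 0.890625 (+); new bracket [0.5, 0.75]
m = 0.625, p(m) = -0.2363 (−); new bracket [0.625, 0.75]
m = 0.6875, p(m) = 0.2952 (+); new bracket [0.625, 0.6875]
m = 0.65625, p(m) = 0.0217 (+); new bracket [0.625, 0.65625]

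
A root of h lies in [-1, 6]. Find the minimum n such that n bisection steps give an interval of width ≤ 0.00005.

Width after n steps is 7/2^n. Need 2^n ≥ 7/0.00005 = 140000.
2^17 = 131072 < 140000 ≤ 2^18 = 262144, so n = 18.

18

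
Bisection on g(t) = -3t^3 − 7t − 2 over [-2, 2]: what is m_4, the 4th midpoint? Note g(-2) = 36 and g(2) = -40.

-0.25

t = 0 gives g = -2, negative; keep [-2, 0]
t = -1 gives g = 8, positive; keep [-1, 0]
t = -0.5 gives g = 1.875, positive; keep [-0.5, 0]
t = -0.25 gives g = -0.2031, negative; keep [-0.5, -0.25]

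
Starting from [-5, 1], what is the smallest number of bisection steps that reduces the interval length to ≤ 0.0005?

14

Width after n steps is 6/2^n. Need 2^n ≥ 6/0.0005 = 12000.
2^13 = 8192 < 12000 ≤ 2^14 = 16384, so n = 14.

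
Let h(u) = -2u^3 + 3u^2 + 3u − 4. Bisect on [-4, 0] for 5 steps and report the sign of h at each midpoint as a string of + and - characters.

m = -2, h(m) = 18 (+); new bracket [-2, 0]
m = -1, h(m) = -2 (−); new bracket [-2, -1]
m = -1.5, h(m) = 5 (+); new bracket [-1.5, -1]
m = -1.25, h(m) = 0.8438 (+); new bracket [-1.25, -1]
m = -1.125, h(m) = -0.7305 (−); new bracket [-1.25, -1.125]

+-++-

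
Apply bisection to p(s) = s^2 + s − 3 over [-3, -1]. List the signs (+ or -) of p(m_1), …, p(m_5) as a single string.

s = -2 gives p = -1, negative; keep [-3, -2]
s = -2.5 gives p = 0.75, positive; keep [-2.5, -2]
s = -2.25 gives p = -0.1875, negative; keep [-2.5, -2.25]
s = -2.375 gives p = 0.2656, positive; keep [-2.375, -2.25]
s = -2.3125 gives p = 0.0352, positive; keep [-2.3125, -2.25]

-+-++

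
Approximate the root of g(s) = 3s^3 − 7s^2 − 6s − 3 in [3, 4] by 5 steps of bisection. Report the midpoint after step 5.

s = 3.5 gives g = 18.875, positive; keep [3, 3.5]
s = 3.25 gives g = 6.546875, positive; keep [3, 3.25]
s = 3.125 gives g = 1.443359, positive; keep [3, 3.125]
s = 3.0625 gives g = -0.8586, negative; keep [3.0625, 3.125]
s = 3.09375 gives g = 0.272, positive; keep [3.0625, 3.09375]

3.09375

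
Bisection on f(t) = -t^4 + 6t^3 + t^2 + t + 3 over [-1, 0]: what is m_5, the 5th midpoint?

-0.71875

f(-0.5) = 1.9375 > 0, so the root lies in [-1, -0.5]
f(-0.75) = -0.035156 < 0, so the root lies in [-0.75, -0.5]
f(-0.625) = 1.148193 > 0, so the root lies in [-0.75, -0.625]
f(-0.6875) = 0.612 > 0, so the root lies in [-0.75, -0.6875]
f(-0.71875) = 0.3031 > 0, so the root lies in [-0.75, -0.71875]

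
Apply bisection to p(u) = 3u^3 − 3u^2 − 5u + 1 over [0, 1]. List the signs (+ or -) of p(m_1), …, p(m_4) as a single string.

--+-

u = 0.5 gives p = -1.875, negative; keep [0, 0.5]
u = 0.25 gives p = -0.390625, negative; keep [0, 0.25]
u = 0.125 gives p = 0.333984, positive; keep [0.125, 0.25]
u = 0.1875 gives p = -0.0232, negative; keep [0.125, 0.1875]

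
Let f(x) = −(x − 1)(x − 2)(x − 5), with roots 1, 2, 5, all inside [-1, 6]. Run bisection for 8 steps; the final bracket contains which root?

f(2.5) = 1.875 > 0, so the root lies in [2.5, 6]
f(4.25) = 5.484375 > 0, so the root lies in [4.25, 6]
f(5.125) = -1.611328 < 0, so the root lies in [4.25, 5.125]
f(4.6875) = 3.0969 > 0, so the root lies in [4.6875, 5.125]
f(4.90625) = 1.0643 > 0, so the root lies in [4.90625, 5.125]
f(5.015625) = -0.1892 < 0, so the root lies in [4.90625, 5.015625]
f(4.9609375) = 0.4581 > 0, so the root lies in [4.9609375, 5.015625]
f(4.98828125) = 0.1397 > 0, so the root lies in [4.98828125, 5.015625]

5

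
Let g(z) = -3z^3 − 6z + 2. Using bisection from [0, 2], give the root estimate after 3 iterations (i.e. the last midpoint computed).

0.25

m = 1, g(m) = -7 (−); new bracket [0, 1]
m = 0.5, g(m) = -1.375 (−); new bracket [0, 0.5]
m = 0.25, g(m) = 0.453125 (+); new bracket [0.25, 0.5]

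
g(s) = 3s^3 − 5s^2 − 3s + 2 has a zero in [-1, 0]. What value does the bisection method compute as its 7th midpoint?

s = -0.5 gives g = 1.875, positive; keep [-1, -0.5]
s = -0.75 gives g = 0.171875, positive; keep [-1, -0.75]
s = -0.875 gives g = -1.212891, negative; keep [-0.875, -0.75]
s = -0.8125 gives g = -0.4724, negative; keep [-0.8125, -0.75]
s = -0.78125 gives g = -0.1385, negative; keep [-0.78125, -0.75]
s = -0.765625 gives g = 0.0196, positive; keep [-0.78125, -0.765625]
s = -0.7734375 gives g = -0.0587, negative; keep [-0.7734375, -0.765625]

-0.7734375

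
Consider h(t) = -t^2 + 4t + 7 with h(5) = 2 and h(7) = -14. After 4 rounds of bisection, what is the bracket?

midpoint 6: h = -5 < 0 → [5, 6]
midpoint 5.5: h = -1.25 < 0 → [5, 5.5]
midpoint 5.25: h = 0.4375 > 0 → [5.25, 5.5]
midpoint 5.375: h = -0.3906 < 0 → [5.25, 5.375]

[5.25, 5.375]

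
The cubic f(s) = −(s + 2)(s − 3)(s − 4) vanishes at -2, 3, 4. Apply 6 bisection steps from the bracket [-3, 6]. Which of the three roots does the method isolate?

-2

midpoint 1.5: f = -13.125 < 0 → [-3, 1.5]
midpoint -0.75: f = -22.265625 < 0 → [-3, -0.75]
midpoint -1.875: f = -3.580078 < 0 → [-3, -1.875]
midpoint -2.4375: f = 15.3142 > 0 → [-2.4375, -1.875]
midpoint -2.15625: f = 4.9599 > 0 → [-2.15625, -1.875]
midpoint -2.015625: f = 0.4714 > 0 → [-2.015625, -1.875]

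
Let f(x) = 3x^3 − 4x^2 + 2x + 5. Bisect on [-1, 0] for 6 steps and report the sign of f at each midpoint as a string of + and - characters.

f(-0.5) = 2.625 > 0, so the root lies in [-1, -0.5]
f(-0.75) = -0.015625 < 0, so the root lies in [-0.75, -0.5]
f(-0.625) = 1.455078 > 0, so the root lies in [-0.75, -0.625]
f(-0.6875) = 0.7595 > 0, so the root lies in [-0.75, -0.6875]
f(-0.71875) = 0.3822 > 0, so the root lies in [-0.75, -0.71875]
f(-0.734375) = 0.1859 > 0, so the root lies in [-0.75, -0.734375]

+-++++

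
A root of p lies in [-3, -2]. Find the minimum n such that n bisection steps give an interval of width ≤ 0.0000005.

Width after n steps is 1/2^n. Need 2^n ≥ 1/0.0000005 = 2000000.
2^20 = 1048576 < 2000000 ≤ 2^21 = 2097152, so n = 21.

21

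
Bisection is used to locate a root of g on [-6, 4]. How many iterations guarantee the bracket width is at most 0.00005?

18

Width after n steps is 10/2^n. Need 2^n ≥ 10/0.00005 = 200000.
2^17 = 131072 < 200000 ≤ 2^18 = 262144, so n = 18.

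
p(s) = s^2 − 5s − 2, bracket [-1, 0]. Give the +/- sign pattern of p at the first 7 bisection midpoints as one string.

+-+----

midpoint -0.5: p = 0.75 > 0 → [-0.5, 0]
midpoint -0.25: p = -0.6875 < 0 → [-0.5, -0.25]
midpoint -0.375: p = 0.015625 > 0 → [-0.375, -0.25]
midpoint -0.3125: p = -0.3398 < 0 → [-0.375, -0.3125]
midpoint -0.34375: p = -0.1631 < 0 → [-0.375, -0.34375]
midpoint -0.359375: p = -0.074 < 0 → [-0.375, -0.359375]
midpoint -0.3671875: p = -0.0292 < 0 → [-0.375, -0.3671875]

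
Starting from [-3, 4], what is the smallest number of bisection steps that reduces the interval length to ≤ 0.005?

Width after n steps is 7/2^n. Need 2^n ≥ 7/0.005 = 1400.
2^10 = 1024 < 1400 ≤ 2^11 = 2048, so n = 11.

11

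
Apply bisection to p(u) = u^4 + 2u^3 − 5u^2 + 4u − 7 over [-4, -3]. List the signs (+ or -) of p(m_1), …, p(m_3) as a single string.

u = -3.5 gives p = -17.9375, negative; keep [-4, -3.5]
u = -3.75 gives p = -0.027344, negative; keep [-4, -3.75]
u = -3.875 gives p = 11.519775, positive; keep [-3.875, -3.75]

--+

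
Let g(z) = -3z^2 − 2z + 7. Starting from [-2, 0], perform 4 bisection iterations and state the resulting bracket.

[-2, -1.875]

midpoint -1: g = 6 > 0 → [-2, -1]
midpoint -1.5: g = 3.25 > 0 → [-2, -1.5]
midpoint -1.75: g = 1.3125 > 0 → [-2, -1.75]
midpoint -1.875: g = 0.2031 > 0 → [-2, -1.875]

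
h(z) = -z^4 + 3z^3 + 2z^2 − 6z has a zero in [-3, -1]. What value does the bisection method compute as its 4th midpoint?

h(-2) = -20 < 0, so the root lies in [-2, -1]
h(-1.5) = -1.6875 < 0, so the root lies in [-1.5, -1]
h(-1.25) = 2.324219 > 0, so the root lies in [-1.5, -1.25]
h(-1.375) = 0.658 > 0, so the root lies in [-1.5, -1.375]

-1.375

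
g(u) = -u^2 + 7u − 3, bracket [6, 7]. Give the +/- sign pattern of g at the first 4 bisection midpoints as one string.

+---

midpoint 6.5: g = 0.25 > 0 → [6.5, 7]
midpoint 6.75: g = -1.3125 < 0 → [6.5, 6.75]
midpoint 6.625: g = -0.515625 < 0 → [6.5, 6.625]
midpoint 6.5625: g = -0.1289 < 0 → [6.5, 6.5625]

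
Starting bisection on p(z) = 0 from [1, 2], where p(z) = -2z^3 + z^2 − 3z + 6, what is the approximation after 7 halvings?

midpoint 1.5: p = -3 < 0 → [1, 1.5]
midpoint 1.25: p = -0.09375 < 0 → [1, 1.25]
midpoint 1.125: p = 1.042969 > 0 → [1.125, 1.25]
midpoint 1.1875: p = 0.4985 > 0 → [1.1875, 1.25]
midpoint 1.21875: p = 0.2086 > 0 → [1.21875, 1.25]
midpoint 1.234375: p = 0.059 > 0 → [1.234375, 1.25]
midpoint 1.2421875: p = -0.017 < 0 → [1.234375, 1.2421875]

1.2421875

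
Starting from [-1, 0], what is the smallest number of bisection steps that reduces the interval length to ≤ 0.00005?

Width after n steps is 1/2^n. Need 2^n ≥ 1/0.00005 = 20000.
2^14 = 16384 < 20000 ≤ 2^15 = 32768, so n = 15.

15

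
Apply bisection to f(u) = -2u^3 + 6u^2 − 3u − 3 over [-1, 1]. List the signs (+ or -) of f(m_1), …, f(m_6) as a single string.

u = 0 gives f = -3, negative; keep [-1, 0]
u = -0.5 gives f = 0.25, positive; keep [-0.5, 0]
u = -0.25 gives f = -1.84375, negative; keep [-0.5, -0.25]
u = -0.375 gives f = -0.9258, negative; keep [-0.5, -0.375]
u = -0.4375 gives f = -0.3716, negative; keep [-0.5, -0.4375]
u = -0.46875 gives f = -0.0694, negative; keep [-0.5, -0.46875]

-+----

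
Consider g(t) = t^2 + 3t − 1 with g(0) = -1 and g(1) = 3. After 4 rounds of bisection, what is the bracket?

g(0.5) = 0.75 > 0, so the root lies in [0, 0.5]
g(0.25) = -0.1875 < 0, so the root lies in [0.25, 0.5]
g(0.375) = 0.265625 > 0, so the root lies in [0.25, 0.375]
g(0.3125) = 0.0352 > 0, so the root lies in [0.25, 0.3125]

[0.25, 0.3125]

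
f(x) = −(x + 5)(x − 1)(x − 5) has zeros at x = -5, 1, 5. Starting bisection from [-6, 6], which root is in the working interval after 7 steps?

midpoint 0: f = -25 < 0 → [-6, 0]
midpoint -3: f = -64 < 0 → [-6, -3]
midpoint -4.5: f = -26.125 < 0 → [-6, -4.5]
midpoint -5.25: f = 16.0156 > 0 → [-5.25, -4.5]
midpoint -4.875: f = -7.252 < 0 → [-5.25, -4.875]
midpoint -5.0625: f = 3.8127 > 0 → [-5.0625, -4.875]
midpoint -4.96875: f = -1.8594 < 0 → [-5.0625, -4.96875]

-5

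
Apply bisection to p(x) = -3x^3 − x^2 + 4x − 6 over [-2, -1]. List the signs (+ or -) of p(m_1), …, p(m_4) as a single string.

-+--

m = -1.5, p(m) = -4.125 (−); new bracket [-2, -1.5]
m = -1.75, p(m) = 0.015625 (+); new bracket [-1.75, -1.5]
m = -1.625, p(m) = -2.267578 (−); new bracket [-1.75, -1.625]
m = -1.6875, p(m) = -1.1814 (−); new bracket [-1.75, -1.6875]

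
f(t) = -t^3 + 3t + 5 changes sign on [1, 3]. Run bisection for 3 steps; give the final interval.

[2.25, 2.5]

midpoint 2: f = 3 > 0 → [2, 3]
midpoint 2.5: f = -3.125 < 0 → [2, 2.5]
midpoint 2.25: f = 0.359375 > 0 → [2.25, 2.5]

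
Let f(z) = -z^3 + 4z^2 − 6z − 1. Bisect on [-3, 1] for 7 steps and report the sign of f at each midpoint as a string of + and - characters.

f(-1) = 10 > 0, so the root lies in [-1, 1]
f(0) = -1 < 0, so the root lies in [-1, 0]
f(-0.5) = 3.125 > 0, so the root lies in [-0.5, 0]
f(-0.25) = 0.7656 > 0, so the root lies in [-0.25, 0]
f(-0.125) = -0.1855 < 0, so the root lies in [-0.25, -0.125]
f(-0.1875) = 0.2722 > 0, so the root lies in [-0.1875, -0.125]
f(-0.15625) = 0.039 > 0, so the root lies in [-0.15625, -0.125]

+-++-++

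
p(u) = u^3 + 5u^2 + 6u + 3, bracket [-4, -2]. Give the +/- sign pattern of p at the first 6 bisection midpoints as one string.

p(-3) = 3 > 0, so the root lies in [-4, -3]
p(-3.5) = 0.375 > 0, so the root lies in [-4, -3.5]
p(-3.75) = -1.921875 < 0, so the root lies in [-3.75, -3.5]
p(-3.625) = -0.6816 < 0, so the root lies in [-3.625, -3.5]
p(-3.5625) = -0.1311 < 0, so the root lies in [-3.5625, -3.5]
p(-3.53125) = 0.1274 > 0, so the root lies in [-3.5625, -3.53125]

++---+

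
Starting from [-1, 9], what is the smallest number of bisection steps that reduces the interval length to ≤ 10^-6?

24

Width after n steps is 10/2^n. Need 2^n ≥ 10/10^-6 = 10000000.
2^23 = 8388608 < 10000000 ≤ 2^24 = 16777216, so n = 24.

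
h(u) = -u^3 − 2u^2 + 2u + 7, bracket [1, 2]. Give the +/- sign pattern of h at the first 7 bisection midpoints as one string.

+-+-++-

midpoint 1.5: h = 2.125 > 0 → [1.5, 2]
midpoint 1.75: h = -0.984375 < 0 → [1.5, 1.75]
midpoint 1.625: h = 0.677734 > 0 → [1.625, 1.75]
midpoint 1.6875: h = -0.1257 < 0 → [1.625, 1.6875]
midpoint 1.65625: h = 0.2828 > 0 → [1.65625, 1.6875]
midpoint 1.671875: h = 0.0802 > 0 → [1.671875, 1.6875]
midpoint 1.6796875: h = -0.0223 < 0 → [1.671875, 1.6796875]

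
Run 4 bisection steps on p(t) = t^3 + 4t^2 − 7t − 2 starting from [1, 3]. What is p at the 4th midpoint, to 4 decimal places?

1.4785

m = 2, p(m) = 8 (+); new bracket [1, 2]
m = 1.5, p(m) = -0.125 (−); new bracket [1.5, 2]
m = 1.75, p(m) = 3.359375 (+); new bracket [1.5, 1.75]
m = 1.625, p(m) = 1.4785 (+); new bracket [1.5, 1.625]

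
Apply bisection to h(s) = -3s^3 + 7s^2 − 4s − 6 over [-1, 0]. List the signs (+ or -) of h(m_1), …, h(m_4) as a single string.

m = -0.5, h(m) = -1.875 (−); new bracket [-1, -0.5]
m = -0.75, h(m) = 2.203125 (+); new bracket [-0.75, -0.5]
m = -0.625, h(m) = -0.033203 (−); new bracket [-0.75, -0.625]
m = -0.6875, h(m) = 1.0334 (+); new bracket [-0.6875, -0.625]

-+-+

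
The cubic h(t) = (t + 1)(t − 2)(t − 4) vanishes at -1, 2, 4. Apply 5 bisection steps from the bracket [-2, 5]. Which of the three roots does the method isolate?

h(1.5) = 3.125 > 0, so the root lies in [-2, 1.5]
h(-0.25) = 7.171875 > 0, so the root lies in [-2, -0.25]
h(-1.125) = -2.001953 < 0, so the root lies in [-1.125, -0.25]
h(-0.6875) = 3.9368 > 0, so the root lies in [-1.125, -0.6875]
h(-0.90625) = 1.3368 > 0, so the root lies in [-1.125, -0.90625]

-1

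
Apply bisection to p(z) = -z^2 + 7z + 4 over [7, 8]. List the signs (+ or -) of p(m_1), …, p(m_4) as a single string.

midpoint 7.5: p = 0.25 > 0 → [7.5, 8]
midpoint 7.75: p = -1.8125 < 0 → [7.5, 7.75]
midpoint 7.625: p = -0.765625 < 0 → [7.5, 7.625]
midpoint 7.5625: p = -0.2539 < 0 → [7.5, 7.5625]

+---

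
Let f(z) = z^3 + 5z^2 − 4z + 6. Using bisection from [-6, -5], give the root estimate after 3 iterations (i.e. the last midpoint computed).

-5.875

z = -5.5 gives f = 12.875, positive; keep [-6, -5.5]
z = -5.75 gives f = 4.203125, positive; keep [-6, -5.75]
z = -5.875 gives f = -0.701172, negative; keep [-5.875, -5.75]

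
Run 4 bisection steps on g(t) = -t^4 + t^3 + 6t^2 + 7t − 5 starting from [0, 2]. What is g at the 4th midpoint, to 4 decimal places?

midpoint 1: g = 8 > 0 → [0, 1]
midpoint 0.5: g = 0.0625 > 0 → [0, 0.5]
midpoint 0.25: g = -2.863281 < 0 → [0.25, 0.5]
midpoint 0.375: g = -1.4983 < 0 → [0.375, 0.5]

-1.4983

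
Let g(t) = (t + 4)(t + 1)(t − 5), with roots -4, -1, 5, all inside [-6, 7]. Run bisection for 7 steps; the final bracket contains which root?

5

t = 0.5 gives g = -30.375, negative; keep [0.5, 7]
t = 3.75 gives g = -46.015625, negative; keep [3.75, 7]
t = 5.375 gives g = 22.412109, positive; keep [3.75, 5.375]
t = 4.5625 gives g = -20.8376, negative; keep [4.5625, 5.375]
t = 4.96875 gives g = -1.6729, negative; keep [4.96875, 5.375]
t = 5.171875 gives g = 9.7294, positive; keep [4.96875, 5.171875]
t = 5.0703125 gives g = 3.8714, positive; keep [4.96875, 5.0703125]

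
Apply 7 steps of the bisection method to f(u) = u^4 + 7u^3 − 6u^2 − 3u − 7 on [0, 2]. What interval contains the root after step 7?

[1.390625, 1.40625]

f(1) = -8 < 0, so the root lies in [1, 2]
f(1.5) = 3.6875 > 0, so the root lies in [1, 1.5]
f(1.25) = -4.011719 < 0, so the root lies in [1.25, 1.5]
f(1.375) = -0.697 < 0, so the root lies in [1.375, 1.5]
f(1.4375) = 1.3523 > 0, so the root lies in [1.375, 1.4375]
f(1.40625) = 0.2931 > 0, so the root lies in [1.375, 1.40625]
f(1.390625) = -0.2105 < 0, so the root lies in [1.390625, 1.40625]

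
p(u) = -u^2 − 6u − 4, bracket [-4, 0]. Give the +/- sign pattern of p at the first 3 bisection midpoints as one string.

p(-2) = 4 > 0, so the root lies in [-2, 0]
p(-1) = 1 > 0, so the root lies in [-1, 0]
p(-0.5) = -1.25 < 0, so the root lies in [-1, -0.5]

++-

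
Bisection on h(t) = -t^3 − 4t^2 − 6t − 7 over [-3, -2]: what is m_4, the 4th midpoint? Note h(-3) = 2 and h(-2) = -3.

midpoint -2.5: h = -1.375 < 0 → [-3, -2.5]
midpoint -2.75: h = 0.046875 > 0 → [-2.75, -2.5]
midpoint -2.625: h = -0.724609 < 0 → [-2.75, -2.625]
midpoint -2.6875: h = -0.3547 < 0 → [-2.75, -2.6875]

-2.6875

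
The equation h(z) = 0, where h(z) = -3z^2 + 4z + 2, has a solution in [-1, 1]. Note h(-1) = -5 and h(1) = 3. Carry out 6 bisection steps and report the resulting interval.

h(0) = 2 > 0, so the root lies in [-1, 0]
h(-0.5) = -0.75 < 0, so the root lies in [-0.5, 0]
h(-0.25) = 0.8125 > 0, so the root lies in [-0.5, -0.25]
h(-0.375) = 0.0781 > 0, so the root lies in [-0.5, -0.375]
h(-0.4375) = -0.3242 < 0, so the root lies in [-0.4375, -0.375]
h(-0.40625) = -0.1201 < 0, so the root lies in [-0.40625, -0.375]

[-0.40625, -0.375]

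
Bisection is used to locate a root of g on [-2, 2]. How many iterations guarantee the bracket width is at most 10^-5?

Width after n steps is 4/2^n. Need 2^n ≥ 4/10^-5 = 400000.
2^18 = 262144 < 400000 ≤ 2^19 = 524288, so n = 19.

19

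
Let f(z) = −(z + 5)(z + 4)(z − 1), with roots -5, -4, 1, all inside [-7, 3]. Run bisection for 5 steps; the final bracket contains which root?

1

midpoint -2: f = 18 > 0 → [-2, 3]
midpoint 0.5: f = 12.375 > 0 → [0.5, 3]
midpoint 1.75: f = -29.109375 < 0 → [0.5, 1.75]
midpoint 1.125: f = -3.9238 < 0 → [0.5, 1.125]
midpoint 0.8125: f = 5.2449 > 0 → [0.8125, 1.125]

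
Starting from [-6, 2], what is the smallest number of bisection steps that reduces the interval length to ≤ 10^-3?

Width after n steps is 8/2^n. Need 2^n ≥ 8/10^-3 = 8000.
2^12 = 4096 < 8000 ≤ 2^13 = 8192, so n = 13.

13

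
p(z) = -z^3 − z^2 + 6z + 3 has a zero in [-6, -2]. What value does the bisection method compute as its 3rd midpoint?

-2.5

midpoint -4: p = 27 > 0 → [-4, -2]
midpoint -3: p = 3 > 0 → [-3, -2]
midpoint -2.5: p = -2.625 < 0 → [-3, -2.5]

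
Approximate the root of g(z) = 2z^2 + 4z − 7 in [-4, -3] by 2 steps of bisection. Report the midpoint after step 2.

midpoint -3.5: g = 3.5 > 0 → [-3.5, -3]
midpoint -3.25: g = 1.125 > 0 → [-3.25, -3]

-3.25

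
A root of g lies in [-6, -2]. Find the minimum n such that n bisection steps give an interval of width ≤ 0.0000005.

Width after n steps is 4/2^n. Need 2^n ≥ 4/0.0000005 = 8000000.
2^22 = 4194304 < 8000000 ≤ 2^23 = 8388608, so n = 23.

23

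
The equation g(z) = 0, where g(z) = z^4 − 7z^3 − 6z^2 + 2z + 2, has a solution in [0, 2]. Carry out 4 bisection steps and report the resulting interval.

[0.5, 0.625]

midpoint 1: g = -8 < 0 → [0, 1]
midpoint 0.5: g = 0.6875 > 0 → [0.5, 1]
midpoint 0.75: g = -2.511719 < 0 → [0.5, 0.75]
midpoint 0.625: g = -0.6501 < 0 → [0.5, 0.625]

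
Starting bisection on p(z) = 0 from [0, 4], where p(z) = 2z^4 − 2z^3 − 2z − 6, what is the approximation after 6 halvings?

1.8125

p(2) = 6 > 0, so the root lies in [0, 2]
p(1) = -8 < 0, so the root lies in [1, 2]
p(1.5) = -5.625 < 0, so the root lies in [1.5, 2]
p(1.75) = -1.4609 < 0, so the root lies in [1.75, 2]
p(1.875) = 1.7856 > 0, so the root lies in [1.75, 1.875]
p(1.8125) = 0.0508 > 0, so the root lies in [1.75, 1.8125]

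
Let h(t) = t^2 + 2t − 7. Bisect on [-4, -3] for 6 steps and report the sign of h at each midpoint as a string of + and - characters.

h(-3.5) = -1.75 < 0, so the root lies in [-4, -3.5]
h(-3.75) = -0.4375 < 0, so the root lies in [-4, -3.75]
h(-3.875) = 0.265625 > 0, so the root lies in [-3.875, -3.75]
h(-3.8125) = -0.0898 < 0, so the root lies in [-3.875, -3.8125]
h(-3.84375) = 0.0869 > 0, so the root lies in [-3.84375, -3.8125]
h(-3.828125) = -0.0017 < 0, so the root lies in [-3.84375, -3.828125]

--+-+-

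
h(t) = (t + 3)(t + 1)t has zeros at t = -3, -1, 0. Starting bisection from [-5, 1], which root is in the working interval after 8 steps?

-3

m = -2, h(m) = 2 (+); new bracket [-5, -2]
m = -3.5, h(m) = -4.375 (−); new bracket [-3.5, -2]
m = -2.75, h(m) = 1.203125 (+); new bracket [-3.5, -2.75]
m = -3.125, h(m) = -0.8301 (−); new bracket [-3.125, -2.75]
m = -2.9375, h(m) = 0.3557 (+); new bracket [-3.125, -2.9375]
m = -3.03125, h(m) = -0.1924 (−); new bracket [-3.03125, -2.9375]
m = -2.984375, h(m) = 0.0925 (+); new bracket [-3.03125, -2.984375]
m = -3.0078125, h(m) = -0.0472 (−); new bracket [-3.0078125, -2.984375]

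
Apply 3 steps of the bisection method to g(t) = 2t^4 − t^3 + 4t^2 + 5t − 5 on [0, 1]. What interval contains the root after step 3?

m = 0.5, g(m) = -1.5 (−); new bracket [0.5, 1]
m = 0.75, g(m) = 1.210938 (+); new bracket [0.5, 0.75]
m = 0.625, g(m) = -0.251465 (−); new bracket [0.625, 0.75]

[0.625, 0.75]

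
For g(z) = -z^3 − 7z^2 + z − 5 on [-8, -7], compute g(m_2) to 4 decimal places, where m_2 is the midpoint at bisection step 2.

0.8906

m = -7.5, g(m) = 15.625 (+); new bracket [-7.5, -7]
m = -7.25, g(m) = 0.890625 (+); new bracket [-7.25, -7]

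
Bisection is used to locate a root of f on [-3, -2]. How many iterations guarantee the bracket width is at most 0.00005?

Width after n steps is 1/2^n. Need 2^n ≥ 1/0.00005 = 20000.
2^14 = 16384 < 20000 ≤ 2^15 = 32768, so n = 15.

15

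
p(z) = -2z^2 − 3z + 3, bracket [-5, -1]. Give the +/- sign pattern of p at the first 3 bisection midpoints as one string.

-+-

m = -3, p(m) = -6 (−); new bracket [-3, -1]
m = -2, p(m) = 1 (+); new bracket [-3, -2]
m = -2.5, p(m) = -2 (−); new bracket [-2.5, -2]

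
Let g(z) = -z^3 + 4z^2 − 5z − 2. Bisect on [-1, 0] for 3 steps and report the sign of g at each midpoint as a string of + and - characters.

+-+

g(-0.5) = 1.625 > 0, so the root lies in [-0.5, 0]
g(-0.25) = -0.484375 < 0, so the root lies in [-0.5, -0.25]
g(-0.375) = 0.490234 > 0, so the root lies in [-0.375, -0.25]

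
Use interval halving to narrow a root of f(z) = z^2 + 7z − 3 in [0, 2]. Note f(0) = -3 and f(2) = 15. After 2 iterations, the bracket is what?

[0, 0.5]

z = 1 gives f = 5, positive; keep [0, 1]
z = 0.5 gives f = 0.75, positive; keep [0, 0.5]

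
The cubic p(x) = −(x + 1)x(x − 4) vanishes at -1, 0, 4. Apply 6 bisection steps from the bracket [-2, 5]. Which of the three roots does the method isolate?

4

midpoint 1.5: p = 9.375 > 0 → [1.5, 5]
midpoint 3.25: p = 10.359375 > 0 → [3.25, 5]
midpoint 4.125: p = -2.642578 < 0 → [3.25, 4.125]
midpoint 3.6875: p = 5.4016 > 0 → [3.6875, 4.125]
midpoint 3.90625: p = 1.7967 > 0 → [3.90625, 4.125]
midpoint 4.015625: p = -0.3147 < 0 → [3.90625, 4.015625]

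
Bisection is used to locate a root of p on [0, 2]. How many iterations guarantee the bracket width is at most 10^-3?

Width after n steps is 2/2^n. Need 2^n ≥ 2/10^-3 = 2000.
2^10 = 1024 < 2000 ≤ 2^11 = 2048, so n = 11.

11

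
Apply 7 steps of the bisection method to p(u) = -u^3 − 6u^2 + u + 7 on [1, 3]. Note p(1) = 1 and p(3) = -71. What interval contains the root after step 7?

p(2) = -23 < 0, so the root lies in [1, 2]
p(1.5) = -8.375 < 0, so the root lies in [1, 1.5]
p(1.25) = -3.078125 < 0, so the root lies in [1, 1.25]
p(1.125) = -0.8926 < 0, so the root lies in [1, 1.125]
p(1.0625) = 0.0896 > 0, so the root lies in [1.0625, 1.125]
p(1.09375) = -0.3924 < 0, so the root lies in [1.0625, 1.09375]
p(1.078125) = -0.1492 < 0, so the root lies in [1.0625, 1.078125]

[1.0625, 1.078125]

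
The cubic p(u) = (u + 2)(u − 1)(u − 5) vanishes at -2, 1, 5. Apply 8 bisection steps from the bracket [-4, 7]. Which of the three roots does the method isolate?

5

u = 1.5 gives p = -6.125, negative; keep [1.5, 7]
u = 4.25 gives p = -15.234375, negative; keep [4.25, 7]
u = 5.625 gives p = 22.041016, positive; keep [4.25, 5.625]
u = 4.9375 gives p = -1.7073, negative; keep [4.9375, 5.625]
u = 5.28125 gives p = 8.7674, positive; keep [4.9375, 5.28125]
u = 5.109375 gives p = 3.1954, positive; keep [4.9375, 5.109375]
u = 5.0234375 gives p = 0.6623, positive; keep [4.9375, 5.0234375]
u = 4.98046875 gives p = -0.5427, negative; keep [4.98046875, 5.0234375]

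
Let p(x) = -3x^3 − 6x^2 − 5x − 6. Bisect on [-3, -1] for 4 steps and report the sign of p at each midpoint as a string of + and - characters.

m = -2, p(m) = 4 (+); new bracket [-2, -1]
m = -1.5, p(m) = -1.875 (−); new bracket [-2, -1.5]
m = -1.75, p(m) = 0.453125 (+); new bracket [-1.75, -1.5]
m = -1.625, p(m) = -0.8457 (−); new bracket [-1.75, -1.625]

+-+-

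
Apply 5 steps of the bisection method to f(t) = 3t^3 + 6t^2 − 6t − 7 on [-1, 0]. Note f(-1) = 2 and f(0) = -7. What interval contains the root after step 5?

m = -0.5, f(m) = -2.875 (−); new bracket [-1, -0.5]
m = -0.75, f(m) = -0.390625 (−); new bracket [-1, -0.75]
m = -0.875, f(m) = 0.833984 (+); new bracket [-0.875, -0.75]
m = -0.8125, f(m) = 0.2268 (+); new bracket [-0.8125, -0.75]
m = -0.78125, f(m) = -0.0809 (−); new bracket [-0.8125, -0.78125]

[-0.8125, -0.78125]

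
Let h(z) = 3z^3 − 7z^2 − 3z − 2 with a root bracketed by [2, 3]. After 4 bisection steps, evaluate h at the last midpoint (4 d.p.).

0.9333

z = 2.5 gives h = -6.375, negative; keep [2.5, 3]
z = 2.75 gives h = -0.796875, negative; keep [2.75, 3]
z = 2.875 gives h = 2.806641, positive; keep [2.75, 2.875]
z = 2.8125 gives h = 0.9333, positive; keep [2.75, 2.8125]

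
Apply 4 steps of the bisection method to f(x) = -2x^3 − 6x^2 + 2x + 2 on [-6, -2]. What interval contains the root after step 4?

[-3.25, -3]

m = -4, f(m) = 26 (+); new bracket [-4, -2]
m = -3, f(m) = -4 (−); new bracket [-4, -3]
m = -3.5, f(m) = 7.25 (+); new bracket [-3.5, -3]
m = -3.25, f(m) = 0.7812 (+); new bracket [-3.25, -3]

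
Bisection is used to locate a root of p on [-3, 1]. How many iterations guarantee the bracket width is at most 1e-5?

Width after n steps is 4/2^n. Need 2^n ≥ 4/1e-5 = 400000.
2^18 = 262144 < 400000 ≤ 2^19 = 524288, so n = 19.

19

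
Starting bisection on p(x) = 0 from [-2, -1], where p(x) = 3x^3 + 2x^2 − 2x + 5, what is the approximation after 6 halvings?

-1.671875

m = -1.5, p(m) = 2.375 (+); new bracket [-2, -1.5]
m = -1.75, p(m) = -1.453125 (−); new bracket [-1.75, -1.5]
m = -1.625, p(m) = 0.658203 (+); new bracket [-1.75, -1.625]
m = -1.6875, p(m) = -0.3459 (−); new bracket [-1.6875, -1.625]
m = -1.65625, p(m) = 0.1687 (+); new bracket [-1.6875, -1.65625]
m = -1.671875, p(m) = -0.0854 (−); new bracket [-1.671875, -1.65625]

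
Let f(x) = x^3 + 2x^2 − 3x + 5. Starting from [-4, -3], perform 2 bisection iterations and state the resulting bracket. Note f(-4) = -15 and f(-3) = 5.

[-3.5, -3.25]

midpoint -3.5: f = -2.875 < 0 → [-3.5, -3]
midpoint -3.25: f = 1.546875 > 0 → [-3.5, -3.25]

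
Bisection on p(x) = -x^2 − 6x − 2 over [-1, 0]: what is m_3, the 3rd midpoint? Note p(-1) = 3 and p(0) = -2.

x = -0.5 gives p = 0.75, positive; keep [-0.5, 0]
x = -0.25 gives p = -0.5625, negative; keep [-0.5, -0.25]
x = -0.375 gives p = 0.109375, positive; keep [-0.375, -0.25]

-0.375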